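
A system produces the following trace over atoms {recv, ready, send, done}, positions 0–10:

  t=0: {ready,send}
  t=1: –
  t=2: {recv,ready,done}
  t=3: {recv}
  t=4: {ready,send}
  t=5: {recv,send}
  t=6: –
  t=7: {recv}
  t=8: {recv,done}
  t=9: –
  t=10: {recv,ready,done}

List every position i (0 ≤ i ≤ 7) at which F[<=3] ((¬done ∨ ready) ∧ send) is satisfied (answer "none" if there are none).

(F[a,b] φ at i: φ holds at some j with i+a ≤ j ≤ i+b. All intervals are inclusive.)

Evaluate at each i in [0,7]:
  i=0: ✓ (witness j=0)
  i=1: ✓ (witness j=4)
  i=2: ✓ (witness j=4)
  i=3: ✓ (witness j=4)
  i=4: ✓ (witness j=4)
  i=5: ✓ (witness j=5)
  i=6: ✗ (none in [6,9])
  i=7: ✗ (none in [7,10])

0, 1, 2, 3, 4, 5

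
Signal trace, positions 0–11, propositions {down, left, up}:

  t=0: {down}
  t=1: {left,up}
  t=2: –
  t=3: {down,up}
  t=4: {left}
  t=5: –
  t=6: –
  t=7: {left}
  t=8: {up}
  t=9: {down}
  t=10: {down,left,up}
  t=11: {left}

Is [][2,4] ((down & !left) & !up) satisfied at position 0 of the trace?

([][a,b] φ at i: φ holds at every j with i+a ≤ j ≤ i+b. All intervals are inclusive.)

Check ((down & !left) & !up) at every j in [2,4]:
  j=2: false
  j=3: false
  j=4: false
Fails at j=2 → formula fails.

Does not hold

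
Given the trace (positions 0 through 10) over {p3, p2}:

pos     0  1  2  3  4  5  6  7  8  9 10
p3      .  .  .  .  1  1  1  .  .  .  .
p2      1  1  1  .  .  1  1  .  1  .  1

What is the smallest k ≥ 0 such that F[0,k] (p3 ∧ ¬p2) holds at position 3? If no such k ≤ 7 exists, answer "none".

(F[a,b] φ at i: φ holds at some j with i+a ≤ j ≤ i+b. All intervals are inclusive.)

1

Scan j = 3,4,… for (p3 ∧ ¬p2):
  j=3: fails
  j=4: holds
First hit at j=4, so smallest k = 4-3 = 1.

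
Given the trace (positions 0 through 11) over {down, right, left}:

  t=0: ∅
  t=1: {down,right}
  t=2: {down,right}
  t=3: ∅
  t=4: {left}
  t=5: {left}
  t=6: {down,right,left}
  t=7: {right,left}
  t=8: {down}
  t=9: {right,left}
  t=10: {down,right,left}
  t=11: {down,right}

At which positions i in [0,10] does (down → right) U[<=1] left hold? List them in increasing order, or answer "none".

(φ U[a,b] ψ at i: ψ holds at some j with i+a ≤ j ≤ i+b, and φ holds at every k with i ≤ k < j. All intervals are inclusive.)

Evaluate at each i in [0,10]:
  i=0: ✗ (no rhs in [0,1])
  i=1: ✗ (no rhs in [1,2])
  i=2: ✗ (no rhs in [2,3])
  i=3: ✓ (rhs at j=4; lhs holds on [3,3])
  i=4: ✓ (rhs at j=4)
  i=5: ✓ (rhs at j=5)
  i=6: ✓ (rhs at j=6)
  i=7: ✓ (rhs at j=7)
  i=8: ✗ (lhs fails at k=8 before rhs at j=9)
  i=9: ✓ (rhs at j=9)
  i=10: ✓ (rhs at j=10)

3, 4, 5, 6, 7, 9, 10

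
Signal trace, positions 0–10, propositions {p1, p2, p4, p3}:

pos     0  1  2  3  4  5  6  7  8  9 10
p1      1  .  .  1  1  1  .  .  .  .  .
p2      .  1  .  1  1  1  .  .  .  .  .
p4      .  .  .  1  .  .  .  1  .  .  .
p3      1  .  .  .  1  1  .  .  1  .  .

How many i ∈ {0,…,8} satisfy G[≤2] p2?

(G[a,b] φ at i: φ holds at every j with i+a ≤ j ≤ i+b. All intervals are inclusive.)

1

Evaluate at each i in [0,8]:
  i=0: ✗ (fails at j=0)
  i=1: ✗ (fails at j=2)
  i=2: ✗ (fails at j=2)
  i=3: ✓ (all of [3,5])
  i=4: ✗ (fails at j=6)
  i=5: ✗ (fails at j=6)
  i=6: ✗ (fails at j=6)
  i=7: ✗ (fails at j=7)
  i=8: ✗ (fails at j=8)
Positions where it holds: {3} → 1.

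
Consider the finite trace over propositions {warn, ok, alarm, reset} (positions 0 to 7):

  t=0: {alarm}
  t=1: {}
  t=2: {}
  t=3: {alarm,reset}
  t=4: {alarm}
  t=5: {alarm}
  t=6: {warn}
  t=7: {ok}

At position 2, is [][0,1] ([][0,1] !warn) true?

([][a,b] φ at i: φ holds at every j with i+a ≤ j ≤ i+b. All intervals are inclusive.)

Holds

Check [][0,1] !warn at every j in [2,3]:
  j=2: holds on [2,3]
  j=3: holds on [3,4]
All positions satisfy it → formula holds.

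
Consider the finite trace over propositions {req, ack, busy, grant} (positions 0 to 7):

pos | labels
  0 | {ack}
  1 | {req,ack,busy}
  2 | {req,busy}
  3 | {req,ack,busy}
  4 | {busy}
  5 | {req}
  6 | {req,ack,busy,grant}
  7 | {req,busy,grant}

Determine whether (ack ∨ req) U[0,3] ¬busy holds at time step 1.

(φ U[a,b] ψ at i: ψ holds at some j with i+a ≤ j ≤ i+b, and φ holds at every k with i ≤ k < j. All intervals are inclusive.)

No

Need some j in [1,4] with ¬busy, and (ack ∨ req) at every k in [1,j-1].
  j=1: ¬busy false.
  j=2: ¬busy false.
  j=3: ¬busy false.
  j=4: ¬busy false.
No j in the window works → until fails.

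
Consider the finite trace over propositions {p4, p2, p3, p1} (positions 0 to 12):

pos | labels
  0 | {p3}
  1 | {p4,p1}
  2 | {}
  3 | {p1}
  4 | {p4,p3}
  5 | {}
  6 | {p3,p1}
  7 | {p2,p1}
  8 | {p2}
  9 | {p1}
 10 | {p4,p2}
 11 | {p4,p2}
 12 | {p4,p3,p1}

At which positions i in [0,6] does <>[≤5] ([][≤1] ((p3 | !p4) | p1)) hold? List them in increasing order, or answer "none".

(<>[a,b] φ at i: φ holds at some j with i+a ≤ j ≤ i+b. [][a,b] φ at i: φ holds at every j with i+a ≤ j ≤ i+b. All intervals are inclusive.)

Evaluate at each i in [0,6]:
  i=0: ✓ (witness j=0)
  i=1: ✓ (witness j=1)
  i=2: ✓ (witness j=2)
  i=3: ✓ (witness j=3)
  i=4: ✓ (witness j=4)
  i=5: ✓ (witness j=5)
  i=6: ✓ (witness j=6)

0, 1, 2, 3, 4, 5, 6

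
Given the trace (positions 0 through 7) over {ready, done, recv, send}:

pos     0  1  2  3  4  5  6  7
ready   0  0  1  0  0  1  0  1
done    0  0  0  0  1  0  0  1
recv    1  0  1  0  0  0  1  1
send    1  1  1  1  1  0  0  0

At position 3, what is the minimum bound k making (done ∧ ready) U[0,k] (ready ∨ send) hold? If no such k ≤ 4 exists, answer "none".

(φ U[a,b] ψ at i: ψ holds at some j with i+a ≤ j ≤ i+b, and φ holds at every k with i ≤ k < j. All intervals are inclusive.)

Need earliest j ≥ 3 with (ready ∨ send), and (done ∧ ready) at every k in [3,j-1].
  j=3: rhs holds (empty prefix). k = 0.

0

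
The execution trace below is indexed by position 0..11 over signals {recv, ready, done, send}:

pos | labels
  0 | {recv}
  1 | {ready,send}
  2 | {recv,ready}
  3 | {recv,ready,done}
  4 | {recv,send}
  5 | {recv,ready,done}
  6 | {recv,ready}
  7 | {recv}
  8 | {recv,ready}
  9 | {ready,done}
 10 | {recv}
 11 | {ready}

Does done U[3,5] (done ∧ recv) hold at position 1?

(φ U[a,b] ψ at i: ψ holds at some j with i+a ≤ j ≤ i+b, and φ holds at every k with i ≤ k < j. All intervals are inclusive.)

Does not hold

Need some j in [4,6] with (done ∧ recv), and done at every k in [1,j-1].
  j=4: (done ∧ recv) false.
  j=5: (done ∧ recv) holds, but done fails at k=1 → not this j.
  j=6: (done ∧ recv) false.
No j in the window works → until fails.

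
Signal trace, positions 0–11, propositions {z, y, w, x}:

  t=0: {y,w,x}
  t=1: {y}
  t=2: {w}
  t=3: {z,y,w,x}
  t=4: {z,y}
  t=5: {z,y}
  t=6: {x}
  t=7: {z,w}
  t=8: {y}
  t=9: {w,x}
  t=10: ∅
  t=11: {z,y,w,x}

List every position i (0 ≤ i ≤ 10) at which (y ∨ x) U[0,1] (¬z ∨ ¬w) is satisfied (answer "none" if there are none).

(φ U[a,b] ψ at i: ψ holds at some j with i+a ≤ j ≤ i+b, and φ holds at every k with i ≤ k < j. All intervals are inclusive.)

Evaluate at each i in [0,10]:
  i=0: ✓ (rhs at j=0)
  i=1: ✓ (rhs at j=1)
  i=2: ✓ (rhs at j=2)
  i=3: ✓ (rhs at j=4; lhs holds on [3,3])
  i=4: ✓ (rhs at j=4)
  i=5: ✓ (rhs at j=5)
  i=6: ✓ (rhs at j=6)
  i=7: ✗ (lhs fails at k=7 before rhs at j=8)
  i=8: ✓ (rhs at j=8)
  i=9: ✓ (rhs at j=9)
  i=10: ✓ (rhs at j=10)

0, 1, 2, 3, 4, 5, 6, 8, 9, 10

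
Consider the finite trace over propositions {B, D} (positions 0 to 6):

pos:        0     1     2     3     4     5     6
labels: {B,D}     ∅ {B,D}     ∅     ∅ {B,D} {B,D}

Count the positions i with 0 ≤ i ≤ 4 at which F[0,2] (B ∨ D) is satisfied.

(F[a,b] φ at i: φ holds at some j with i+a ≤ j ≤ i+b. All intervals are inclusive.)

5

Evaluate at each i in [0,4]:
  i=0: ✓ (witness j=0)
  i=1: ✓ (witness j=2)
  i=2: ✓ (witness j=2)
  i=3: ✓ (witness j=5)
  i=4: ✓ (witness j=5)
Positions where it holds: {0, 1, 2, 3, 4} → 5.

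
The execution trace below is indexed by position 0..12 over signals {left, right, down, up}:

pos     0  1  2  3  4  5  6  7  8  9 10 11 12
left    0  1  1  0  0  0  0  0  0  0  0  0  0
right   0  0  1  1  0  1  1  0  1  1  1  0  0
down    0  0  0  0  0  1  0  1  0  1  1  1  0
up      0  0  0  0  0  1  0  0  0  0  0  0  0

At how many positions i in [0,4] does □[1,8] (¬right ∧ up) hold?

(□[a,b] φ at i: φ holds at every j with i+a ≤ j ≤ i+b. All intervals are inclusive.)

0

Evaluate at each i in [0,4]:
  i=0: ✗ (fails at j=1)
  i=1: ✗ (fails at j=2)
  i=2: ✗ (fails at j=3)
  i=3: ✗ (fails at j=4)
  i=4: ✗ (fails at j=5)
Positions where it holds: {} → 0.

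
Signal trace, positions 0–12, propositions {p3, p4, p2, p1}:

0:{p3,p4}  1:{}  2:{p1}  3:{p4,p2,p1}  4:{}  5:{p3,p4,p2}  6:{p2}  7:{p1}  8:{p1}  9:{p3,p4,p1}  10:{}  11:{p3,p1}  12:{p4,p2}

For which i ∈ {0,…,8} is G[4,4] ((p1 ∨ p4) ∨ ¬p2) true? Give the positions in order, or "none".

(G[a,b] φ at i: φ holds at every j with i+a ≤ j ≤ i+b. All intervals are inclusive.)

Evaluate at each i in [0,8]:
  i=0: ✓ (all of [4,4])
  i=1: ✓ (all of [5,5])
  i=2: ✗ (fails at j=6)
  i=3: ✓ (all of [7,7])
  i=4: ✓ (all of [8,8])
  i=5: ✓ (all of [9,9])
  i=6: ✓ (all of [10,10])
  i=7: ✓ (all of [11,11])
  i=8: ✓ (all of [12,12])

0, 1, 3, 4, 5, 6, 7, 8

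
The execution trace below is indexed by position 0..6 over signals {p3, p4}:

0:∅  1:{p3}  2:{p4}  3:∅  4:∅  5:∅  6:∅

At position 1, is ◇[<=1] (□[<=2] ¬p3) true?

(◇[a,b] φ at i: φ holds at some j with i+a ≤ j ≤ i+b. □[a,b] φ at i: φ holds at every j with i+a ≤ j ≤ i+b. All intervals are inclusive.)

True

Check □[<=2] ¬p3 at each j in [1,2]:
  j=1: fails at 1
  j=2: holds on [2,4]
Found at j=2 → formula holds.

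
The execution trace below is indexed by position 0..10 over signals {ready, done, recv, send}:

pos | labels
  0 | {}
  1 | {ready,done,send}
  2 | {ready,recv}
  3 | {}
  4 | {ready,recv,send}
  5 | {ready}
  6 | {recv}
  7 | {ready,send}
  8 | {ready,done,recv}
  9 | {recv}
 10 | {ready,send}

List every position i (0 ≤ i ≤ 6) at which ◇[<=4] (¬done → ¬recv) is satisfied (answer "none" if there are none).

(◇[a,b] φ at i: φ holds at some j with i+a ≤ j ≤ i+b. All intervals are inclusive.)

Evaluate at each i in [0,6]:
  i=0: ✓ (witness j=0)
  i=1: ✓ (witness j=1)
  i=2: ✓ (witness j=3)
  i=3: ✓ (witness j=3)
  i=4: ✓ (witness j=5)
  i=5: ✓ (witness j=5)
  i=6: ✓ (witness j=7)

0, 1, 2, 3, 4, 5, 6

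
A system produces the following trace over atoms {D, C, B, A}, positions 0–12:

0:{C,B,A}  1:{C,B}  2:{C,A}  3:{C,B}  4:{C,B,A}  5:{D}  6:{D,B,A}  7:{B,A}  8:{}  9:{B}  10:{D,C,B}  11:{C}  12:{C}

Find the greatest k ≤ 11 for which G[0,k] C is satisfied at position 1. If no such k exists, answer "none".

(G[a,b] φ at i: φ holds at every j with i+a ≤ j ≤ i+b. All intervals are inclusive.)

3

C must hold from j=1 onward; find where it first fails.
  j=1: holds
  j=2: holds
  j=3: holds
  j=4: holds
  j=5: fails
Holds on [1,4], so largest k = 3.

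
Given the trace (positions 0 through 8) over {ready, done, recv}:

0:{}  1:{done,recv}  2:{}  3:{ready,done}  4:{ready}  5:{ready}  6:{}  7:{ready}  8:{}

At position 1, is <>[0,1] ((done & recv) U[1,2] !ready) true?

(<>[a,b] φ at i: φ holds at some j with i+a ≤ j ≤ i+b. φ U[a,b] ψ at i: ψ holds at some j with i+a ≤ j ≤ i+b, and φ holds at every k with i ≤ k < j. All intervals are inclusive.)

Holds

Check ((done & recv) U[1,2] !ready) at each j in [1,2]:
  j=1: holds
  j=2: fails
Found at j=1 → formula holds.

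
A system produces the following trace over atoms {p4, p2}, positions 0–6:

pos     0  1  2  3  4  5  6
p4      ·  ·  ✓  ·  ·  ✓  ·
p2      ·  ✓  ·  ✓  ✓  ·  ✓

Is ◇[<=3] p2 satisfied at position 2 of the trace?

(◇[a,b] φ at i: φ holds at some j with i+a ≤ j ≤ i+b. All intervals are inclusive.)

Check p2 at each j in [2,5]:
  j=2: false
  j=3: true
  j=4: true
  j=5: false
Found at j=3 → formula holds.

True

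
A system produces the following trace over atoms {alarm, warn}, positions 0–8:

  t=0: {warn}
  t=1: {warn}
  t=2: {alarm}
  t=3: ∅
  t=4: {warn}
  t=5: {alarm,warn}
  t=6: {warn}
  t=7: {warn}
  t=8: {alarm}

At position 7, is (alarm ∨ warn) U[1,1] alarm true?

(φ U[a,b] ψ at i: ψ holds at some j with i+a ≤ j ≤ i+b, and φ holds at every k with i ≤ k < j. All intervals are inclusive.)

Need some j in [8,8] with alarm, and (alarm ∨ warn) at every k in [7,j-1].
  j=8: alarm holds; (alarm ∨ warn) holds at every k in [7,7] → satisfied.

Holds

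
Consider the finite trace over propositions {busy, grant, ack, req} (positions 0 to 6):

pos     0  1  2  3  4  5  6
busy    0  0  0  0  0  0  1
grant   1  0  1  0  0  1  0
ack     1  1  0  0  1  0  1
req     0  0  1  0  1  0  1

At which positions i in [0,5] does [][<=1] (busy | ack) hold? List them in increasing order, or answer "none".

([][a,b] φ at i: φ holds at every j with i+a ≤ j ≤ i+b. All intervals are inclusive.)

Evaluate at each i in [0,5]:
  i=0: ✓ (all of [0,1])
  i=1: ✗ (fails at j=2)
  i=2: ✗ (fails at j=2)
  i=3: ✗ (fails at j=3)
  i=4: ✗ (fails at j=5)
  i=5: ✗ (fails at j=5)

0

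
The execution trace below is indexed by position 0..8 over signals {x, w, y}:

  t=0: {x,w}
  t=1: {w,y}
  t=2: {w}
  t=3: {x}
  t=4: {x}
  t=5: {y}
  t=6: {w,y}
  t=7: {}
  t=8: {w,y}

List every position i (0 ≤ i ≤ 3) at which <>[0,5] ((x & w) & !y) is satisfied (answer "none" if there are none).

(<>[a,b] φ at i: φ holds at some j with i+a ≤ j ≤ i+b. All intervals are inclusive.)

Evaluate at each i in [0,3]:
  i=0: ✓ (witness j=0)
  i=1: ✗ (none in [1,6])
  i=2: ✗ (none in [2,7])
  i=3: ✗ (none in [3,8])

0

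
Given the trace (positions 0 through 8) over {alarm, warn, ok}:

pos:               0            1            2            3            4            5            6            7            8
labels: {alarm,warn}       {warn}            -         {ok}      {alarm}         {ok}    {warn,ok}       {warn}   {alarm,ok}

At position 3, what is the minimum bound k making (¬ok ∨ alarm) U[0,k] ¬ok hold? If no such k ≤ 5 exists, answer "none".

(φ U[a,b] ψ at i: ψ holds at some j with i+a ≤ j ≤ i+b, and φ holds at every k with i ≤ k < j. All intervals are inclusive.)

none

Need earliest j ≥ 3 with ¬ok, and (¬ok ∨ alarm) at every k in [3,j-1].
  j=3: rhs fails.
  j=4: rhs holds but lhs fails at k=3.
  j=5: rhs fails.
  j=6: rhs fails.
  j=7: rhs holds but lhs fails at k=3.
  j=8: rhs fails.
No witness within the range → none.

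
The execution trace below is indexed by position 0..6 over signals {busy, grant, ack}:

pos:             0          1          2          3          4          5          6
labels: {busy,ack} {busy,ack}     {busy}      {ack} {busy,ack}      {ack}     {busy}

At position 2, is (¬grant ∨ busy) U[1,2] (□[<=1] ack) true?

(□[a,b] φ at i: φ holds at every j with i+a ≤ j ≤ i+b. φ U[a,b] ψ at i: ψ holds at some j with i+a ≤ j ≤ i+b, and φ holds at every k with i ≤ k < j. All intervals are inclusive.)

Need some j in [3,4] with □[<=1] ack, and (¬grant ∨ busy) at every k in [2,j-1].
  j=3: □[<=1] ack holds; (¬grant ∨ busy) holds at every k in [2,2] → satisfied.

Holds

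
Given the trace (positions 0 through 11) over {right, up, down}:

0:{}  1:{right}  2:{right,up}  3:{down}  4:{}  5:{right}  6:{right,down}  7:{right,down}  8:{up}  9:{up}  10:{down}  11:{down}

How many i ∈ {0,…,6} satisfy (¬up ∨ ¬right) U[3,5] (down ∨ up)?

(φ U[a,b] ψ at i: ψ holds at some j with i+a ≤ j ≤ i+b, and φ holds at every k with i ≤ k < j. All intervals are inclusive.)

Evaluate at each i in [0,6]:
  i=0: ✗ (lhs fails at k=2 before rhs at j=3)
  i=1: ✗ (lhs fails at k=2 before rhs at j=6)
  i=2: ✗ (lhs fails at k=2 before rhs at j=6)
  i=3: ✓ (rhs at j=6; lhs holds on [3,5])
  i=4: ✓ (rhs at j=7; lhs holds on [4,6])
  i=5: ✓ (rhs at j=8; lhs holds on [5,7])
  i=6: ✓ (rhs at j=9; lhs holds on [6,8])
Positions where it holds: {3, 4, 5, 6} → 4.

4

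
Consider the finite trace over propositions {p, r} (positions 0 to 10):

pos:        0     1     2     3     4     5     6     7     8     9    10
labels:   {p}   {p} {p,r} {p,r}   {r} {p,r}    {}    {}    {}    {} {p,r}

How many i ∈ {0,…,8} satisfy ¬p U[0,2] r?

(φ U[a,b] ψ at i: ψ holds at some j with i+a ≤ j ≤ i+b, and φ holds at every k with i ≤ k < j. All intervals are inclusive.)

Evaluate at each i in [0,8]:
  i=0: ✗ (lhs fails at k=0 before rhs at j=2)
  i=1: ✗ (lhs fails at k=1 before rhs at j=2)
  i=2: ✓ (rhs at j=2)
  i=3: ✓ (rhs at j=3)
  i=4: ✓ (rhs at j=4)
  i=5: ✓ (rhs at j=5)
  i=6: ✗ (no rhs in [6,8])
  i=7: ✗ (no rhs in [7,9])
  i=8: ✓ (rhs at j=10; lhs holds on [8,9])
Positions where it holds: {2, 3, 4, 5, 8} → 5.

5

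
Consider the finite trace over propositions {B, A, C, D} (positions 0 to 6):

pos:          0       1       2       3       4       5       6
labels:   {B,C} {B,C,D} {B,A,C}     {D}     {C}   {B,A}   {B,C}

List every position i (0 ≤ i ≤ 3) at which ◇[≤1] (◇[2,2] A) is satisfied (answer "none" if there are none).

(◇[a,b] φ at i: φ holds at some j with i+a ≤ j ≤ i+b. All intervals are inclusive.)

0, 2, 3

Evaluate at each i in [0,3]:
  i=0: ✓ (witness j=0)
  i=1: ✗ (none in [1,2])
  i=2: ✓ (witness j=3)
  i=3: ✓ (witness j=3)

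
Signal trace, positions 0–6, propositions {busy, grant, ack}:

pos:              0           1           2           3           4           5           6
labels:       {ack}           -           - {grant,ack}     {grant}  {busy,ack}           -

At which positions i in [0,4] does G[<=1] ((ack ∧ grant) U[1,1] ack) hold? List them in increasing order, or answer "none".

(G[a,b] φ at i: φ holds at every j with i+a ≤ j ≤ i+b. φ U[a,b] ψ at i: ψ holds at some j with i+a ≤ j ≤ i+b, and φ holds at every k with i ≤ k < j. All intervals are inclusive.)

Evaluate at each i in [0,4]:
  i=0: ✗ (fails at j=0)
  i=1: ✗ (fails at j=1)
  i=2: ✗ (fails at j=2)
  i=3: ✗ (fails at j=3)
  i=4: ✗ (fails at j=4)

none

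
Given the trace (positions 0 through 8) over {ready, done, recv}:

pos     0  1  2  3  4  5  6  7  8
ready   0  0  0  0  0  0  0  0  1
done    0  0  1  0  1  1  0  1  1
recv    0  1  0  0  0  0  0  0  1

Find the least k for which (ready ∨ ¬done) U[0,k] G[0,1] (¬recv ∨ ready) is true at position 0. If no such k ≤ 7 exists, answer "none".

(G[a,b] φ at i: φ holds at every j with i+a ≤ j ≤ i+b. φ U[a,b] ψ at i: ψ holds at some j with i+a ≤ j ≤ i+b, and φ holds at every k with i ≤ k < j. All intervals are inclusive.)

2

Need earliest j ≥ 0 with G[0,1] (¬recv ∨ ready), and (ready ∨ ¬done) at every k in [0,j-1].
  j=0: rhs fails.
  j=1: rhs fails.
  j=2: rhs holds; lhs holds on [0,1]. k = 2.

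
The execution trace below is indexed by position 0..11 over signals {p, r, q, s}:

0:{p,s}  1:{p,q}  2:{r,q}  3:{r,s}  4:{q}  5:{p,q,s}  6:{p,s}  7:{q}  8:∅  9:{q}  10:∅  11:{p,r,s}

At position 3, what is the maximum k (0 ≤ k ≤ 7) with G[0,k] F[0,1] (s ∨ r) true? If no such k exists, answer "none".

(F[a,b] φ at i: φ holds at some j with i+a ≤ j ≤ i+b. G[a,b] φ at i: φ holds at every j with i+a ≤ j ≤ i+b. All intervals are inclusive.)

F[0,1] (s ∨ r) must hold from j=3 onward; find where it first fails.
  j=3: holds
  j=4: holds
  j=5: holds
  j=6: holds
  j=7: fails
Holds on [3,6], so largest k = 3.

3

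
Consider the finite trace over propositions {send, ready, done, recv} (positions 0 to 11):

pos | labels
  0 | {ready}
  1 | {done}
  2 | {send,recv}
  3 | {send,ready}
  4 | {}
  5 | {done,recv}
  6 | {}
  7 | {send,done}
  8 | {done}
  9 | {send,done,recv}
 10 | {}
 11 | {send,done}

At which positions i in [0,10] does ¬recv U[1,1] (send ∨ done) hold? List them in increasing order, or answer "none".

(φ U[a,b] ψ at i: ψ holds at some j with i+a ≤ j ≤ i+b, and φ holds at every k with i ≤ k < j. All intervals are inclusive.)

Evaluate at each i in [0,10]:
  i=0: ✓ (rhs at j=1; lhs holds on [0,0])
  i=1: ✓ (rhs at j=2; lhs holds on [1,1])
  i=2: ✗ (lhs fails at k=2 before rhs at j=3)
  i=3: ✗ (no rhs in [4,4])
  i=4: ✓ (rhs at j=5; lhs holds on [4,4])
  i=5: ✗ (no rhs in [6,6])
  i=6: ✓ (rhs at j=7; lhs holds on [6,6])
  i=7: ✓ (rhs at j=8; lhs holds on [7,7])
  i=8: ✓ (rhs at j=9; lhs holds on [8,8])
  i=9: ✗ (no rhs in [10,10])
  i=10: ✓ (rhs at j=11; lhs holds on [10,10])

0, 1, 4, 6, 7, 8, 10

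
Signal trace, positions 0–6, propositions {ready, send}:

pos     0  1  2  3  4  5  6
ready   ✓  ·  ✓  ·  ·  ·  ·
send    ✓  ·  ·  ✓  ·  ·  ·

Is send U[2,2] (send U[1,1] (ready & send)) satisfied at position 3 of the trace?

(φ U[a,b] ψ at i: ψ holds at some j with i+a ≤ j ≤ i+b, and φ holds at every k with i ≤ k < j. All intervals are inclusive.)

Need some j in [5,5] with (send U[1,1] (ready & send)), and send at every k in [3,j-1].
  j=5: (send U[1,1] (ready & send)) — fails.
No j in the window works → until fails.

Does not hold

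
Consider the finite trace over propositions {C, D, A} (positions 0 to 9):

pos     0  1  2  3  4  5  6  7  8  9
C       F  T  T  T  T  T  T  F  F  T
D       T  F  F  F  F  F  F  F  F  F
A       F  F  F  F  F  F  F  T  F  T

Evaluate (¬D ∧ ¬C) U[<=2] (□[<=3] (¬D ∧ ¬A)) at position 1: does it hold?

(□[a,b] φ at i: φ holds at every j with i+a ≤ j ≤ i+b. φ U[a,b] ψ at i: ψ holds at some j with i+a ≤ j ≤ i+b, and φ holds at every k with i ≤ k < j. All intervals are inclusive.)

Yes

Need some j in [1,3] with □[<=3] (¬D ∧ ¬A), and (¬D ∧ ¬C) at every k in [1,j-1].
  j=1: □[<=3] (¬D ∧ ¬A) holds; no prefix to check → satisfied.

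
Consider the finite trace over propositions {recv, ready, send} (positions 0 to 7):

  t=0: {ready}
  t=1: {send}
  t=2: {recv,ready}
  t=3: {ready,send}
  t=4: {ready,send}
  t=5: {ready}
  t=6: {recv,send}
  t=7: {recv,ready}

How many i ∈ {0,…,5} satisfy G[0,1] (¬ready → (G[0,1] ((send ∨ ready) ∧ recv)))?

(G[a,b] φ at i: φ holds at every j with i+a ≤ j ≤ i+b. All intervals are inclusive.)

Evaluate at each i in [0,5]:
  i=0: ✗ (fails at j=1)
  i=1: ✗ (fails at j=1)
  i=2: ✓ (all of [2,3])
  i=3: ✓ (all of [3,4])
  i=4: ✓ (all of [4,5])
  i=5: ✓ (all of [5,6])
Positions where it holds: {2, 3, 4, 5} → 4.

4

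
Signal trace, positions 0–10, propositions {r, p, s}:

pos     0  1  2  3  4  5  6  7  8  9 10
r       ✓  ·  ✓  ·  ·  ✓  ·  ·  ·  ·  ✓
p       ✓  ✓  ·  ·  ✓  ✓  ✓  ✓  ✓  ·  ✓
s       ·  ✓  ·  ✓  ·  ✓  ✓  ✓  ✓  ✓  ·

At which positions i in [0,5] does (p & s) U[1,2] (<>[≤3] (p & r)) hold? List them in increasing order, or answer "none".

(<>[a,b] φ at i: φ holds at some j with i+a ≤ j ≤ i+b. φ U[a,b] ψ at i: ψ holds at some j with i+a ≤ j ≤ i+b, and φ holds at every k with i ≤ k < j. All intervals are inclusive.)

1, 5

Evaluate at each i in [0,5]:
  i=0: ✗ (lhs fails at k=0 before rhs at j=2)
  i=1: ✓ (rhs at j=2; lhs holds on [1,1])
  i=2: ✗ (lhs fails at k=2 before rhs at j=3)
  i=3: ✗ (lhs fails at k=3 before rhs at j=4)
  i=4: ✗ (lhs fails at k=4 before rhs at j=5)
  i=5: ✓ (rhs at j=7; lhs holds on [5,6])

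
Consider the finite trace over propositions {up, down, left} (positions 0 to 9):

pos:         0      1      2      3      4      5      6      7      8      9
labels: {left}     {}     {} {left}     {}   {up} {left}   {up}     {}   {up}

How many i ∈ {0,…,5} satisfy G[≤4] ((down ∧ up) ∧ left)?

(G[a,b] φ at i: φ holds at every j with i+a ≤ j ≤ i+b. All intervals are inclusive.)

0

Evaluate at each i in [0,5]:
  i=0: ✗ (fails at j=0)
  i=1: ✗ (fails at j=1)
  i=2: ✗ (fails at j=2)
  i=3: ✗ (fails at j=3)
  i=4: ✗ (fails at j=4)
  i=5: ✗ (fails at j=5)
Positions where it holds: {} → 0.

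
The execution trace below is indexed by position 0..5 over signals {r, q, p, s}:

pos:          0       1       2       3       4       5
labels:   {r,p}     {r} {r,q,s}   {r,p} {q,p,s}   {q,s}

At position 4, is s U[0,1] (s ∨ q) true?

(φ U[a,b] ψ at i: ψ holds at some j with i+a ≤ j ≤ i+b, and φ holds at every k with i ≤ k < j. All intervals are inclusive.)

Need some j in [4,5] with (s ∨ q), and s at every k in [4,j-1].
  j=4: (s ∨ q) holds; no prefix to check → satisfied.

Yes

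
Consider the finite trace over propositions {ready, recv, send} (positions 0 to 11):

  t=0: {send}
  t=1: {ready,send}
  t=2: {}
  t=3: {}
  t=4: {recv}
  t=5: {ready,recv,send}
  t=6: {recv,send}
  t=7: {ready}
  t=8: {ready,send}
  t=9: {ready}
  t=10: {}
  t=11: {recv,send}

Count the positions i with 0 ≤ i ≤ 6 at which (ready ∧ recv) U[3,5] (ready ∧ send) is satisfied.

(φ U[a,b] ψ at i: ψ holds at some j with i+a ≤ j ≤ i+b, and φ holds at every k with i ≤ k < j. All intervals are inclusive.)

Evaluate at each i in [0,6]:
  i=0: ✗ (lhs fails at k=0 before rhs at j=5)
  i=1: ✗ (lhs fails at k=1 before rhs at j=5)
  i=2: ✗ (lhs fails at k=2 before rhs at j=5)
  i=3: ✗ (lhs fails at k=3 before rhs at j=8)
  i=4: ✗ (lhs fails at k=4 before rhs at j=8)
  i=5: ✗ (lhs fails at k=6 before rhs at j=8)
  i=6: ✗ (no rhs in [9,11])
Positions where it holds: {} → 0.

0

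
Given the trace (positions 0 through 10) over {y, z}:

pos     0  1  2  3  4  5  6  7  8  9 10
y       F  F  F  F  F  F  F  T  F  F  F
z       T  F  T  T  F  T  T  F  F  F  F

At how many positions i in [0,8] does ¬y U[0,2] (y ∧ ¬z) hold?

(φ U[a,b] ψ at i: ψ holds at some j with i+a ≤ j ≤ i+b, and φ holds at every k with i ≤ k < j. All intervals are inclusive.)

3

Evaluate at each i in [0,8]:
  i=0: ✗ (no rhs in [0,2])
  i=1: ✗ (no rhs in [1,3])
  i=2: ✗ (no rhs in [2,4])
  i=3: ✗ (no rhs in [3,5])
  i=4: ✗ (no rhs in [4,6])
  i=5: ✓ (rhs at j=7; lhs holds on [5,6])
  i=6: ✓ (rhs at j=7; lhs holds on [6,6])
  i=7: ✓ (rhs at j=7)
  i=8: ✗ (no rhs in [8,10])
Positions where it holds: {5, 6, 7} → 3.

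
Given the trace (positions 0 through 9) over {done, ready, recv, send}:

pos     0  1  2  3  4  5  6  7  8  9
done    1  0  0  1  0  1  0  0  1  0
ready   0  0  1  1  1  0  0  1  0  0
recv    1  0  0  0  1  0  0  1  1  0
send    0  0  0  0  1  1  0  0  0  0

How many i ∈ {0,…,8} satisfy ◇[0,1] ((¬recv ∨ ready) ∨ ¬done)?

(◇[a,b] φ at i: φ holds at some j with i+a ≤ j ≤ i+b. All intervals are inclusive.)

9

Evaluate at each i in [0,8]:
  i=0: ✓ (witness j=1)
  i=1: ✓ (witness j=1)
  i=2: ✓ (witness j=2)
  i=3: ✓ (witness j=3)
  i=4: ✓ (witness j=4)
  i=5: ✓ (witness j=5)
  i=6: ✓ (witness j=6)
  i=7: ✓ (witness j=7)
  i=8: ✓ (witness j=9)
Positions where it holds: {0, 1, 2, 3, 4, 5, 6, 7, 8} → 9.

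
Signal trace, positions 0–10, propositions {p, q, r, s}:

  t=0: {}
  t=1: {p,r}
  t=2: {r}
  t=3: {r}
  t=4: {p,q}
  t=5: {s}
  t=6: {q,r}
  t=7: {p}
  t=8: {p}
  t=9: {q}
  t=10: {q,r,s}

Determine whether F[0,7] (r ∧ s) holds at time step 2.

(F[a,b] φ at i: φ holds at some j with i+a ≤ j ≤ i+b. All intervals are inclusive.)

Does not hold

Check (r ∧ s) at each j in [2,9]:
  j=2: false
  j=3: false
  j=4: false
  j=5: false
  j=6: false
  j=7: false
  j=8: false
  j=9: false
No position in the window satisfies it → formula fails.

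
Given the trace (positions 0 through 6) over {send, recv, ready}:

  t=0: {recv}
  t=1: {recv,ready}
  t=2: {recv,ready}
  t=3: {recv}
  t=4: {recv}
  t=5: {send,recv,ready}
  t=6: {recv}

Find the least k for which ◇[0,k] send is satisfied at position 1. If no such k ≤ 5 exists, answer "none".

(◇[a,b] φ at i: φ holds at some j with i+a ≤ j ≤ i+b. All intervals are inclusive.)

4

Scan j = 1,2,… for send:
  j=1: fails
  j=2: fails
  j=3: fails
  j=4: fails
  j=5: holds
First hit at j=5, so smallest k = 5-1 = 4.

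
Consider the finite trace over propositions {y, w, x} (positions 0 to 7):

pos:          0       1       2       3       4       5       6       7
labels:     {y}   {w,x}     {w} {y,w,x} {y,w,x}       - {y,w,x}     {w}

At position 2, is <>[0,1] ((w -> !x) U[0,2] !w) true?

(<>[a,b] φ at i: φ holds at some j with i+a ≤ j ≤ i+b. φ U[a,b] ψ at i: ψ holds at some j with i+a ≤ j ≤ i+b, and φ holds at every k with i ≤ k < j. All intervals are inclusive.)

Check ((w -> !x) U[0,2] !w) at each j in [2,3]:
  j=2: fails
  j=3: fails
No position in the window satisfies it → formula fails.

Does not hold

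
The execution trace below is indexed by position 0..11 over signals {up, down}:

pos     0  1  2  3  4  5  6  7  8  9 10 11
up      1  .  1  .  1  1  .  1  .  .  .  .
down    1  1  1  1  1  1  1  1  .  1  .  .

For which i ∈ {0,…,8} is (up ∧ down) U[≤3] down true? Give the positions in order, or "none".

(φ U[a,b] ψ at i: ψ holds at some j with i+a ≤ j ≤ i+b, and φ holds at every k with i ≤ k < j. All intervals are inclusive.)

0, 1, 2, 3, 4, 5, 6, 7

Evaluate at each i in [0,8]:
  i=0: ✓ (rhs at j=0)
  i=1: ✓ (rhs at j=1)
  i=2: ✓ (rhs at j=2)
  i=3: ✓ (rhs at j=3)
  i=4: ✓ (rhs at j=4)
  i=5: ✓ (rhs at j=5)
  i=6: ✓ (rhs at j=6)
  i=7: ✓ (rhs at j=7)
  i=8: ✗ (lhs fails at k=8 before rhs at j=9)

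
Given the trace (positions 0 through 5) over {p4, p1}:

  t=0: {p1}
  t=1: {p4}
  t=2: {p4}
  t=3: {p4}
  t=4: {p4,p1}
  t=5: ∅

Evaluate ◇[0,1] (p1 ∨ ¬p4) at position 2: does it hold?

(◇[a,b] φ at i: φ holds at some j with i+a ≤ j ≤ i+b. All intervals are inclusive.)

No

Check (p1 ∨ ¬p4) at each j in [2,3]:
  j=2: false
  j=3: false
No position in the window satisfies it → formula fails.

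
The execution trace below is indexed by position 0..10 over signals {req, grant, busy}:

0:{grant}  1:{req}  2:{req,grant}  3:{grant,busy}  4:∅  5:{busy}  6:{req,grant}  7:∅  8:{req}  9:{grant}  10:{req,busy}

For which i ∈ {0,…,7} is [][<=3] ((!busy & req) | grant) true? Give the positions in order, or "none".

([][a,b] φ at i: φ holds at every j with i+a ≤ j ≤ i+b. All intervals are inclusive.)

0

Evaluate at each i in [0,7]:
  i=0: ✓ (all of [0,3])
  i=1: ✗ (fails at j=4)
  i=2: ✗ (fails at j=4)
  i=3: ✗ (fails at j=4)
  i=4: ✗ (fails at j=4)
  i=5: ✗ (fails at j=5)
  i=6: ✗ (fails at j=7)
  i=7: ✗ (fails at j=7)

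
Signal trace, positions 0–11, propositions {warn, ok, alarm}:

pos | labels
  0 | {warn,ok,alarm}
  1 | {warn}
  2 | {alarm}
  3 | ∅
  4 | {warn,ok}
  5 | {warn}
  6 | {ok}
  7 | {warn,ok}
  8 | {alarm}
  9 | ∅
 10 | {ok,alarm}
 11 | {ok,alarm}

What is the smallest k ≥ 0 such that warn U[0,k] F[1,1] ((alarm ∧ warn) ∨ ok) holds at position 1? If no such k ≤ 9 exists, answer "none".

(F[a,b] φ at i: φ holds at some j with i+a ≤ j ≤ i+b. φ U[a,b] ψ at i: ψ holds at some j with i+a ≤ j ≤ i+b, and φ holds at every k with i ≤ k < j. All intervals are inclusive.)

Need earliest j ≥ 1 with F[1,1] ((alarm ∧ warn) ∨ ok), and warn at every k in [1,j-1].
  j=1: rhs fails.
  j=2: rhs fails.
  j=3: rhs holds but lhs fails at k=2.
  j=4: rhs fails.
  j=5: rhs holds but lhs fails at k=2.
  j=6: rhs holds but lhs fails at k=2.
  j=7: rhs fails.
  j=8: rhs fails.
  j=9: rhs holds but lhs fails at k=2.
  j=10: rhs holds but lhs fails at k=2.
No witness within the range → none.

none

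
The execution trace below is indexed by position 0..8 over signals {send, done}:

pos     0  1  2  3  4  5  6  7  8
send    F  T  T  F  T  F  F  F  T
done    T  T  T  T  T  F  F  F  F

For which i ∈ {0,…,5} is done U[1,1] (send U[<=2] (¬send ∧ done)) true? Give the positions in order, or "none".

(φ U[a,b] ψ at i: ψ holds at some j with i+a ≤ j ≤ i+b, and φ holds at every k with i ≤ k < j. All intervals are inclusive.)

0, 1, 2

Evaluate at each i in [0,5]:
  i=0: ✓ (rhs at j=1; lhs holds on [0,0])
  i=1: ✓ (rhs at j=2; lhs holds on [1,1])
  i=2: ✓ (rhs at j=3; lhs holds on [2,2])
  i=3: ✗ (no rhs in [4,4])
  i=4: ✗ (no rhs in [5,5])
  i=5: ✗ (no rhs in [6,6])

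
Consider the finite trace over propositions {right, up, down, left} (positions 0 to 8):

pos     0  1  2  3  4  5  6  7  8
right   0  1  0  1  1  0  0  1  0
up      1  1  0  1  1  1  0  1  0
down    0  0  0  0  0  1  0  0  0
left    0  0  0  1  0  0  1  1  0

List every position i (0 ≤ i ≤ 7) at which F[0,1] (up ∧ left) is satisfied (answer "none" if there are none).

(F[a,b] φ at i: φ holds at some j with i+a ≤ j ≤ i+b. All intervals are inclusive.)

2, 3, 6, 7

Evaluate at each i in [0,7]:
  i=0: ✗ (none in [0,1])
  i=1: ✗ (none in [1,2])
  i=2: ✓ (witness j=3)
  i=3: ✓ (witness j=3)
  i=4: ✗ (none in [4,5])
  i=5: ✗ (none in [5,6])
  i=6: ✓ (witness j=7)
  i=7: ✓ (witness j=7)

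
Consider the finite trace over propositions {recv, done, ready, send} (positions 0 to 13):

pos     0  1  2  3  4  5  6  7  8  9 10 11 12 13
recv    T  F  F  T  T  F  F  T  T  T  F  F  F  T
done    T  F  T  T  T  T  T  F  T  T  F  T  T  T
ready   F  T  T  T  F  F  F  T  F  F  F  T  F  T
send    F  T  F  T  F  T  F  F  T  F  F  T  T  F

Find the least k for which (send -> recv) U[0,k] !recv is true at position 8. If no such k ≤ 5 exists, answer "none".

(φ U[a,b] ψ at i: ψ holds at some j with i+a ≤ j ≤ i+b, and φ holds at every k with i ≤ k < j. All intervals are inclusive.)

2

Need earliest j ≥ 8 with !recv, and (send -> recv) at every k in [8,j-1].
  j=8: rhs fails.
  j=9: rhs fails.
  j=10: rhs holds; lhs holds on [8,9]. k = 2.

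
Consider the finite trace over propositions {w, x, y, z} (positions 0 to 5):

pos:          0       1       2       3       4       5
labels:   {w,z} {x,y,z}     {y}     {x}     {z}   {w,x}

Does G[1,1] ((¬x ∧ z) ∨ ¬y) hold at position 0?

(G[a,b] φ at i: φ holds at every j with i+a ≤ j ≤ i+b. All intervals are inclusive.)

False

Check ((¬x ∧ z) ∨ ¬y) at every j in [1,1]:
  j=1: false
Fails at j=1 → formula fails.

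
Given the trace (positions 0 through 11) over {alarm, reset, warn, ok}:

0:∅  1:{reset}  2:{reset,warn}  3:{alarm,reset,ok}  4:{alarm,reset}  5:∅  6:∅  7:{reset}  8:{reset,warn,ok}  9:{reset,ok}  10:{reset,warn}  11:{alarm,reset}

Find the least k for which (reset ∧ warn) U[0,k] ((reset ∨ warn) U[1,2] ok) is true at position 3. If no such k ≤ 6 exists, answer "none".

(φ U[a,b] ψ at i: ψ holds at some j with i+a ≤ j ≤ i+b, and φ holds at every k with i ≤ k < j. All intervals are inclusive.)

Need earliest j ≥ 3 with ((reset ∨ warn) U[1,2] ok), and (reset ∧ warn) at every k in [3,j-1].
  j=3: rhs fails.
  j=4: rhs fails.
  j=5: rhs fails.
  j=6: rhs fails.
  j=7: rhs holds but lhs fails at k=3.
  j=8: rhs holds but lhs fails at k=3.
  j=9: rhs fails.
No witness within the range → none.

none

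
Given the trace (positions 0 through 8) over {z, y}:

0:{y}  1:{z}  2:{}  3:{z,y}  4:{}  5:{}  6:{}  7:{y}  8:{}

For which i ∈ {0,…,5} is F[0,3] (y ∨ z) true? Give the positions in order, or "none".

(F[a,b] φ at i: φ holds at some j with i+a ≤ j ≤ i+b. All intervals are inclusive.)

Evaluate at each i in [0,5]:
  i=0: ✓ (witness j=0)
  i=1: ✓ (witness j=1)
  i=2: ✓ (witness j=3)
  i=3: ✓ (witness j=3)
  i=4: ✓ (witness j=7)
  i=5: ✓ (witness j=7)

0, 1, 2, 3, 4, 5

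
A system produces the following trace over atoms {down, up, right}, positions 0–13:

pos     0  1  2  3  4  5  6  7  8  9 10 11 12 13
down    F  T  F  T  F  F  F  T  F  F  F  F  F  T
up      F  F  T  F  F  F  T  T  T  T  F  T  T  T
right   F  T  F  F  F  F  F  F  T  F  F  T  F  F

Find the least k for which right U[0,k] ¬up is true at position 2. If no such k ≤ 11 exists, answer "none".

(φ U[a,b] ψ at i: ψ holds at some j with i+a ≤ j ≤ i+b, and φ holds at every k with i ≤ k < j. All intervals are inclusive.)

Need earliest j ≥ 2 with ¬up, and right at every k in [2,j-1].
  j=2: rhs fails.
  j=3: rhs holds but lhs fails at k=2.
  j=4: rhs holds but lhs fails at k=2.
  j=5: rhs holds but lhs fails at k=2.
  j=6: rhs fails.
  j=7: rhs fails.
  j=8: rhs fails.
  j=9: rhs fails.
  j=10: rhs holds but lhs fails at k=2.
  j=11: rhs fails.
  j=12: rhs fails.
  j=13: rhs fails.
No witness within the range → none.

none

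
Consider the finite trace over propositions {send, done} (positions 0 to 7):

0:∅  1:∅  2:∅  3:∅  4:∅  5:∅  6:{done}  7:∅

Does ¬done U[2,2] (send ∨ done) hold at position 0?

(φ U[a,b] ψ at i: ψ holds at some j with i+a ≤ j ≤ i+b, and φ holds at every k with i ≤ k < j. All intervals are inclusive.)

Need some j in [2,2] with (send ∨ done), and ¬done at every k in [0,j-1].
  j=2: (send ∨ done) false.
No j in the window works → until fails.

Does not hold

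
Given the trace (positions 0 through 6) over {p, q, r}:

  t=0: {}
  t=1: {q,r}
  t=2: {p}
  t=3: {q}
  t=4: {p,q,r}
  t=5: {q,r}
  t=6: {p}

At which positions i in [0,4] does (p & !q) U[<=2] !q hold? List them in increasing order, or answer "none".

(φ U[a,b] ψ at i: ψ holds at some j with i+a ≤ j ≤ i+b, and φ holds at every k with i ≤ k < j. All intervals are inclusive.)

0, 2

Evaluate at each i in [0,4]:
  i=0: ✓ (rhs at j=0)
  i=1: ✗ (lhs fails at k=1 before rhs at j=2)
  i=2: ✓ (rhs at j=2)
  i=3: ✗ (no rhs in [3,5])
  i=4: ✗ (lhs fails at k=4 before rhs at j=6)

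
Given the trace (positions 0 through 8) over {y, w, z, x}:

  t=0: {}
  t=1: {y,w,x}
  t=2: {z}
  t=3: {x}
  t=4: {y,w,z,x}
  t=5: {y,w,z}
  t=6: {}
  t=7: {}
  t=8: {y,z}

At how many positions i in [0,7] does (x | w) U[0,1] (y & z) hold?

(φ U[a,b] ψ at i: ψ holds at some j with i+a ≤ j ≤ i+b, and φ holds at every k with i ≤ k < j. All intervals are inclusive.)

3

Evaluate at each i in [0,7]:
  i=0: ✗ (no rhs in [0,1])
  i=1: ✗ (no rhs in [1,2])
  i=2: ✗ (no rhs in [2,3])
  i=3: ✓ (rhs at j=4; lhs holds on [3,3])
  i=4: ✓ (rhs at j=4)
  i=5: ✓ (rhs at j=5)
  i=6: ✗ (no rhs in [6,7])
  i=7: ✗ (lhs fails at k=7 before rhs at j=8)
Positions where it holds: {3, 4, 5} → 3.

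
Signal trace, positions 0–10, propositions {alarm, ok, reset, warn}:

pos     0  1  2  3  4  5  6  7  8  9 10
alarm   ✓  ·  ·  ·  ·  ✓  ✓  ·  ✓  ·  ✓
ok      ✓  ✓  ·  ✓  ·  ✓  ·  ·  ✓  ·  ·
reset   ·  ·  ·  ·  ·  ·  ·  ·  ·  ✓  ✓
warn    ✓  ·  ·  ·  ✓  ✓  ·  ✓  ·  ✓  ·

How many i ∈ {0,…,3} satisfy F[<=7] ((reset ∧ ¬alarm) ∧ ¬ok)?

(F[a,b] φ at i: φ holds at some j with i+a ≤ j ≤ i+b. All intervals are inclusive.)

Evaluate at each i in [0,3]:
  i=0: ✗ (none in [0,7])
  i=1: ✗ (none in [1,8])
  i=2: ✓ (witness j=9)
  i=3: ✓ (witness j=9)
Positions where it holds: {2, 3} → 2.

2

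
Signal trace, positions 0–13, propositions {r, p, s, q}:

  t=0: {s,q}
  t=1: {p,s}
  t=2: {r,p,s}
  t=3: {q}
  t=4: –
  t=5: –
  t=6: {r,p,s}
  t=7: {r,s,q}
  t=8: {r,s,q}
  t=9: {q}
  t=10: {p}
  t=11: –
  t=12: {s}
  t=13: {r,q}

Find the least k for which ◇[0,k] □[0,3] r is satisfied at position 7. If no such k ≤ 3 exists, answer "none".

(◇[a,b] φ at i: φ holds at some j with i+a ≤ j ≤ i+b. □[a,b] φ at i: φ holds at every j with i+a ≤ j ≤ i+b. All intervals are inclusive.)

Scan j = 7,8,… for □[0,3] r:
  j=7: fails
  j=8: fails
  j=9: fails
  j=10: fails
No j in [7,10] satisfies it → none.

none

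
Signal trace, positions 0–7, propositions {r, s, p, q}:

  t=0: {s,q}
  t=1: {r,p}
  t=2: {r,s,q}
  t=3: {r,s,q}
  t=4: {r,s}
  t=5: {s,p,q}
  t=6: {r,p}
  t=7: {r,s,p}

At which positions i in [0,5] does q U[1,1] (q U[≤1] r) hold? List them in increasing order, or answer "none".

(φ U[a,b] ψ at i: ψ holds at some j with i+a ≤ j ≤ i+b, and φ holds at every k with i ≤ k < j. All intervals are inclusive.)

0, 2, 3, 5

Evaluate at each i in [0,5]:
  i=0: ✓ (rhs at j=1; lhs holds on [0,0])
  i=1: ✗ (lhs fails at k=1 before rhs at j=2)
  i=2: ✓ (rhs at j=3; lhs holds on [2,2])
  i=3: ✓ (rhs at j=4; lhs holds on [3,3])
  i=4: ✗ (lhs fails at k=4 before rhs at j=5)
  i=5: ✓ (rhs at j=6; lhs holds on [5,5])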